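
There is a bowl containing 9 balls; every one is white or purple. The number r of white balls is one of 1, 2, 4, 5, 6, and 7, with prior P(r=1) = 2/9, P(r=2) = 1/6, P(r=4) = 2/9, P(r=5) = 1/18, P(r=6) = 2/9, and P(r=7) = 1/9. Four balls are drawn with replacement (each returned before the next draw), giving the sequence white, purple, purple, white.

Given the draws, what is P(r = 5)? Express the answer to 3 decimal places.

0.088

The likelihood of the observed sequence under each hypothesis: P(data | r = 1) = (1/9)(8/9)(8/9)(1/9) = 0.0097546; P(data | r = 2) = (2/9)(7/9)(7/9)(2/9) = 0.029873; P(data | r = 4) = (4/9)(5/9)(5/9)(4/9) = 0.060966; P(data | r = 5) = (5/9)(4/9)(4/9)(5/9) = 0.060966; P(data | r = 6) = (6/9)(3/9)(3/9)(6/9) = 0.049383; P(data | r = 7) = (7/9)(2/9)(2/9)(7/9) = 0.029873.
The prior-weighted likelihoods are 2/9 · 0.0097546 = 0.0021677, 1/6 · 0.029873 = 0.0049789, 2/9 · 0.060966 = 0.013548, 1/18 · 0.060966 = 0.003387, 2/9 · 0.049383 = 0.010974, 1/9 · 0.029873 = 0.0033193; with total 0.038375.
By Bayes' rule, P(r = 5 | data) = (0.003387) / (0.038375) = 0.088261.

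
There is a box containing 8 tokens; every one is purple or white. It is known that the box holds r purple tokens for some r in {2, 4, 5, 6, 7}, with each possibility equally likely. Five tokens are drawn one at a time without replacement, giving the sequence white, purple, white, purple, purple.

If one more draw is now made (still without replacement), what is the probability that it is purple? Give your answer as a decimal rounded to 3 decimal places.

Under each hypothesis, the probability of the observed sequence is: P(data | r = 2) = (6/8)(2/7)(5/6)(1/5)(0/4) = 0; P(data | r = 4) = (4/8)(4/7)(3/6)(3/5)(2/4) = 0.042857; P(data | r = 5) = (3/8)(5/7)(2/6)(4/5)(3/4) = 0.053571; P(data | r = 6) = (2/8)(6/7)(1/6)(5/5)(4/4) = 0.035714; P(data | r = 7) = (1/8)(7/7)(0/6) = 0.
Multiplying each by its prior: 1/5 · 0 = 0, 1/5 · 0.042857 = 0.0085714, 1/5 · 0.053571 = 0.010714, 1/5 · 0.035714 = 0.0071429, 1/5 · 0 = 0; with total 0.026429.
Dividing through by the total gives posterior P(r = 2 | data) = 0, P(r = 4 | data) = 0.32432, P(r = 5 | data) = 0.40541, P(r = 6 | data) = 0.27027, P(r = 7 | data) = 0.
Averaging over the posterior, P(purple next | data) = (1/3)(0.32432) + (2/3)(0.40541) + (1)(0.27027) = 0.64865.

0.649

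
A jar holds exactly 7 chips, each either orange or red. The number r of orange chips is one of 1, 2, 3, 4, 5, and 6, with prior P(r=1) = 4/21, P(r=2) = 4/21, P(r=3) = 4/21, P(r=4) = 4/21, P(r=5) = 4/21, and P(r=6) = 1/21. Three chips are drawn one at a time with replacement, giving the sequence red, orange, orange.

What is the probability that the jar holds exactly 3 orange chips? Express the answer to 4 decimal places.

Compute the likelihood of the observed sequence for each case: P(data | r = 1) = (6/7)(1/7)(1/7) = 0.017493; P(data | r = 2) = (5/7)(2/7)(2/7) = 0.058309; P(data | r = 3) = (4/7)(3/7)(3/7) = 0.10496; P(data | r = 4) = (3/7)(4/7)(4/7) = 0.13994; P(data | r = 5) = (2/7)(5/7)(5/7) = 0.14577; P(data | r = 6) = (1/7)(6/7)(6/7) = 0.10496.
Multiplying each by its prior: 4/21 · 0.017493 = 0.0033319, 4/21 · 0.058309 = 0.011106, 4/21 · 0.10496 = 0.019992, 4/21 · 0.13994 = 0.026656, 4/21 · 0.14577 = 0.027766, 1/21 · 0.10496 = 0.0049979; summing to 0.09385.
Hence P(r = 3 | data) = (0.019992) / (0.09385) = 0.21302.

0.2130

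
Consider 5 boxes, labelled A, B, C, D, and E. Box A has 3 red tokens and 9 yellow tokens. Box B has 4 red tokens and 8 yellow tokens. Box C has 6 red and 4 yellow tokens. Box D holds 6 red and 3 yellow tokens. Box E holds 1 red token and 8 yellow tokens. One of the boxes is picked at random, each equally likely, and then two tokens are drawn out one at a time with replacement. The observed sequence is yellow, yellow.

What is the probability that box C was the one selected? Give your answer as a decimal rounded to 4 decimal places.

Under each hypothesis, the probability of the observed sequence is: P(data | box A) = (9/12)(9/12) = 0.5625; P(data | box B) = (8/12)(8/12) = 0.44444; P(data | box C) = (4/10)(4/10) = 0.16; P(data | box D) = (3/9)(3/9) = 0.11111; P(data | box E) = (8/9)(8/9) = 0.79012.
Weighting by the prior gives 1/5 · 0.5625 = 0.1125, 1/5 · 0.44444 = 0.088889, 1/5 · 0.16 = 0.032, 1/5 · 0.11111 = 0.022222, 1/5 · 0.79012 = 0.15802; these sum to 0.41364.
Hence P(box C | data) = (0.032) / (0.41364) = 0.077363.

0.0774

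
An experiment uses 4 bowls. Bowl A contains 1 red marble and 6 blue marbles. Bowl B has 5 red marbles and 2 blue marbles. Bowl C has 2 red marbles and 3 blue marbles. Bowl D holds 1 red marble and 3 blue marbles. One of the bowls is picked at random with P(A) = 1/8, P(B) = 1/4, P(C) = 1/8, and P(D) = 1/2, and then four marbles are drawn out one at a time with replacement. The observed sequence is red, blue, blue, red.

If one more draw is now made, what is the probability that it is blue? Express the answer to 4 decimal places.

Compute the likelihood of the observed sequence for each case: P(data | bowl A) = (1/7)(6/7)(6/7)(1/7) = 0.014994; P(data | bowl B) = (5/7)(2/7)(2/7)(5/7) = 0.041649; P(data | bowl C) = (2/5)(3/5)(3/5)(2/5) = 0.0576; P(data | bowl D) = (1/4)(3/4)(3/4)(1/4) = 0.035156.
The prior-weighted likelihoods are 1/8 · 0.014994 = 0.0018742, 1/4 · 0.041649 = 0.010412, 1/8 · 0.0576 = 0.0072, 1/2 · 0.035156 = 0.017578; with total 0.037065.
Normalising, the posterior is P(bowl A | data) = 0.050566, P(bowl B | data) = 0.28092, P(bowl C | data) = 0.19426, P(bowl D | data) = 0.47426.
Averaging over the posterior, P(blue next | data) = (6/7)(0.050566) + (2/7)(0.28092) + (3/5)(0.19426) + (3/4)(0.47426) = 0.59585.

0.5959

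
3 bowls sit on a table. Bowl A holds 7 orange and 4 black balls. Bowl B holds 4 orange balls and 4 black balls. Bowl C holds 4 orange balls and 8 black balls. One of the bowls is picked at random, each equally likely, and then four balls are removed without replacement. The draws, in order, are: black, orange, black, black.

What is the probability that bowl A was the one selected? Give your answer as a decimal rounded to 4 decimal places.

0.1108

The likelihood of the observed sequence under each hypothesis: P(data | bowl A) = (4/11)(7/10)(3/9)(2/8) = 0.021212; P(data | bowl B) = (4/8)(4/7)(3/6)(2/5) = 0.057143; P(data | bowl C) = (8/12)(4/11)(7/10)(6/9) = 0.11313.
Weighting by the prior gives 1/3 · 0.021212 = 0.0070707, 1/3 · 0.057143 = 0.019048, 1/3 · 0.11313 = 0.03771; these sum to 0.063829.
Therefore the posterior P(bowl A | data) = (0.0070707) / (0.063829) = 0.11078.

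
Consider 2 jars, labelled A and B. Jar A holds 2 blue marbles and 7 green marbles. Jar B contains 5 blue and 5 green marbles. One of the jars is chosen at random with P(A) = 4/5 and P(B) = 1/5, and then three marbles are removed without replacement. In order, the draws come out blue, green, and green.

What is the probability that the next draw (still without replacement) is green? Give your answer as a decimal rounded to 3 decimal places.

The likelihood of the observed sequence under each hypothesis: P(data | jar A) = (2/9)(7/8)(6/7) = 1/6; P(data | jar B) = (5/10)(5/9)(4/8) = 5/36.
The prior-weighted likelihoods are 4/5 · 1/6 = 2/15, 1/5 · 5/36 = 1/36; these sum to 29/180.
Normalising, the posterior is P(jar A | data) = 24/29, P(jar B | data) = 5/29.
The predictive probability is P(green next | data) = (5/6)(24/29) + (3/7)(5/29) = 155/203.

0.764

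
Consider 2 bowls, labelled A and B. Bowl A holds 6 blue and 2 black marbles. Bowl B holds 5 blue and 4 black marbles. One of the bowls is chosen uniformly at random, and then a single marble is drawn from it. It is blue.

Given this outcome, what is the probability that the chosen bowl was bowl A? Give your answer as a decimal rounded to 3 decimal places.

Under each hypothesis, the probability of this draw is: P(data | bowl A) = (6/8) = 3/4; P(data | bowl B) = (5/9) = 5/9.
Weighting by the prior gives 1/2 · 3/4 = 3/8, 1/2 · 5/9 = 5/18; with total 47/72.
By Bayes' rule, P(bowl A | data) = (3/8) / (47/72) = 27/47.

0.574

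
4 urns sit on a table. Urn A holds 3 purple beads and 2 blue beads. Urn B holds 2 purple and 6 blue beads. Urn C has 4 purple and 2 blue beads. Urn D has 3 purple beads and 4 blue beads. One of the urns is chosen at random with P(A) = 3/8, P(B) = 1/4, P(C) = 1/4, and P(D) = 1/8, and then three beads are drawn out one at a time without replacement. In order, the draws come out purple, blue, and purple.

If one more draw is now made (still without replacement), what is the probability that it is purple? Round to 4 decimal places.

Compute the likelihood of the observed sequence for each case: P(data | urn A) = (3/5)(2/4)(2/3) = 1/5; P(data | urn B) = (2/8)(6/7)(1/6) = 1/28; P(data | urn C) = (4/6)(2/5)(3/4) = 1/5; P(data | urn D) = (3/7)(4/6)(2/5) = 4/35.
Weighting by the prior gives 3/8 · 1/5 = 3/40, 1/4 · 1/28 = 1/112, 1/4 · 1/5 = 1/20, 1/8 · 4/35 = 1/70; summing to 83/560.
Dividing through by the total gives posterior P(urn A | data) = 42/83, P(urn B | data) = 5/83, P(urn C | data) = 28/83, P(urn D | data) = 8/83.
So P(purple next | data) = Σ P(purple next | H) P(H | data) = (1/2)(42/83) + (0)(5/83) + (2/3)(28/83) + (1/4)(8/83) = 125/249.

0.5020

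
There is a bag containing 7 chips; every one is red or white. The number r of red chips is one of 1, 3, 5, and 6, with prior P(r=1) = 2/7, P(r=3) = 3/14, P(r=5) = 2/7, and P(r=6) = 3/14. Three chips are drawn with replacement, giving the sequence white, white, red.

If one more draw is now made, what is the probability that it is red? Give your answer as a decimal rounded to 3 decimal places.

The likelihood of the observed sequence under each hypothesis: P(data | r = 1) = (6/7)(6/7)(1/7) = 0.10496; P(data | r = 3) = (4/7)(4/7)(3/7) = 0.13994; P(data | r = 5) = (2/7)(2/7)(5/7) = 0.058309; P(data | r = 6) = (1/7)(1/7)(6/7) = 0.017493.
The prior-weighted likelihoods are 2/7 · 0.10496 = 0.029988, 3/14 · 0.13994 = 0.029988, 2/7 · 0.058309 = 0.01666, 3/14 · 0.017493 = 0.0037484; these sum to 0.080383.
Dividing through by the total gives posterior P(r = 1 | data) = 0.37306, P(r = 3 | data) = 0.37306, P(r = 5 | data) = 0.20725, P(r = 6 | data) = 0.046632.
So P(red next | data) = Σ P(red next | H) P(H | data) = (1/7)(0.37306) + (3/7)(0.37306) + (5/7)(0.20725) + (6/7)(0.046632) = 0.40118.

0.401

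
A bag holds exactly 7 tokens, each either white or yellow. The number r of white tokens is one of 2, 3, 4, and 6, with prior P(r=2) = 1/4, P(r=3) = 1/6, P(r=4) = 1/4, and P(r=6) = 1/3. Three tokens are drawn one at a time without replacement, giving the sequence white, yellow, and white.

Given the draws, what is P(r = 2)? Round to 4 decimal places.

0.0980

Under each hypothesis, the probability of the observed sequence is: P(data | r = 2) = (2/7)(5/6)(1/5) = 1/21; P(data | r = 3) = (3/7)(4/6)(2/5) = 4/35; P(data | r = 4) = (4/7)(3/6)(3/5) = 6/35; P(data | r = 6) = (6/7)(1/6)(5/5) = 1/7.
Multiplying each by its prior: 1/4 · 1/21 = 1/84, 1/6 · 4/35 = 2/105, 1/4 · 6/35 = 3/70, 1/3 · 1/7 = 1/21; summing to 17/140.
By Bayes' rule, P(r = 2 | data) = (1/84) / (17/140) = 5/51.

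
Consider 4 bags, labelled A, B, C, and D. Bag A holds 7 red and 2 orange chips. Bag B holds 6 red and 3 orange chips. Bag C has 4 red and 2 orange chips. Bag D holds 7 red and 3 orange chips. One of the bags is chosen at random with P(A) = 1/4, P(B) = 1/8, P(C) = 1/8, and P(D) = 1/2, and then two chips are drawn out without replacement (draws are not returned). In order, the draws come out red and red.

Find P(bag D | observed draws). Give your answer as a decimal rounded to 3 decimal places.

0.485

Under each hypothesis, the probability of the observed sequence is: P(data | bag A) = (7/9)(6/8) = 7/12; P(data | bag B) = (6/9)(5/8) = 5/12; P(data | bag C) = (4/6)(3/5) = 2/5; P(data | bag D) = (7/10)(6/9) = 7/15.
Weighting by the prior gives 1/4 · 7/12 = 7/48, 1/8 · 5/12 = 5/96, 1/8 · 2/5 = 1/20, 1/2 · 7/15 = 7/30; with total 77/160.
Hence P(bag D | data) = (7/30) / (77/160) = 16/33.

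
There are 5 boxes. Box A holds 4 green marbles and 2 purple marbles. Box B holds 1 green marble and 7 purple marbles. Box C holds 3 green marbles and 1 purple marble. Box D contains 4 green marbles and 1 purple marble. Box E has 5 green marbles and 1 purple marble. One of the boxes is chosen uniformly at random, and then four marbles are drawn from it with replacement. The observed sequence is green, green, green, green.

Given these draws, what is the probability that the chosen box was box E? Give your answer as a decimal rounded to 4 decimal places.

The likelihood of the observed sequence under each hypothesis: P(data | box A) = (4/6)(4/6)(4/6)(4/6) = 0.19753; P(data | box B) = (1/8)(1/8)(1/8)(1/8) = 0.00024414; P(data | box C) = (3/4)(3/4)(3/4)(3/4) = 0.31641; P(data | box D) = (4/5)(4/5)(4/5)(4/5) = 0.4096; P(data | box E) = (5/6)(5/6)(5/6)(5/6) = 0.48225.
The prior-weighted likelihoods are 1/5 · 0.19753 = 0.039506, 1/5 · 0.00024414 = 4.8828e-05, 1/5 · 0.31641 = 0.063281, 1/5 · 0.4096 = 0.08192, 1/5 · 0.48225 = 0.096451; these sum to 0.28121.
Hence P(box E | data) = (0.096451) / (0.28121) = 0.34299.

0.3430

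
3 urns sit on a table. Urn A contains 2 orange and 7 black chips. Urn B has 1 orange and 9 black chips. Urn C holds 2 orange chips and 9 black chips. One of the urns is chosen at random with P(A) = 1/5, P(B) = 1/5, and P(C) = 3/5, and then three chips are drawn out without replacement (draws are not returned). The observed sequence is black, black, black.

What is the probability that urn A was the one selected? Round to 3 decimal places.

The likelihood of the observed sequence under each hypothesis: P(data | urn A) = (7/9)(6/8)(5/7) = 5/12; P(data | urn B) = (9/10)(8/9)(7/8) = 7/10; P(data | urn C) = (9/11)(8/10)(7/9) = 28/55.
Multiplying each by its prior: 1/5 · 5/12 = 1/12, 1/5 · 7/10 = 7/50, 3/5 · 28/55 = 84/275; with total 349/660.
Therefore the posterior P(urn A | data) = (1/12) / (349/660) = 55/349.

0.158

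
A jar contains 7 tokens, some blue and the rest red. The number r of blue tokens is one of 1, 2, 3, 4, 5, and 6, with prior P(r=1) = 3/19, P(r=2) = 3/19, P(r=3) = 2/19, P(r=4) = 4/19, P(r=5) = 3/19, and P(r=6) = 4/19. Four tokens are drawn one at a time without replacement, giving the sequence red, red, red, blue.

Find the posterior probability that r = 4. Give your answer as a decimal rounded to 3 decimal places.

For each hypothesis, P(data | H) works out to: P(data | r = 1) = (6/7)(5/6)(4/5)(1/4) = 1/7; P(data | r = 2) = (5/7)(4/6)(3/5)(2/4) = 1/7; P(data | r = 3) = (4/7)(3/6)(2/5)(3/4) = 3/35; P(data | r = 4) = (3/7)(2/6)(1/5)(4/4) = 1/35; P(data | r = 5) = (2/7)(1/6)(0/5) = 0; P(data | r = 6) = (1/7)(0/6) = 0.
The prior-weighted likelihoods are 3/19 · 1/7 = 3/133, 3/19 · 1/7 = 3/133, 2/19 · 3/35 = 6/665, 4/19 · 1/35 = 4/665, 3/19 · 0 = 0, 4/19 · 0 = 0; with total 8/133.
Therefore the posterior P(r = 4 | data) = (4/665) / (8/133) = 1/10.

0.100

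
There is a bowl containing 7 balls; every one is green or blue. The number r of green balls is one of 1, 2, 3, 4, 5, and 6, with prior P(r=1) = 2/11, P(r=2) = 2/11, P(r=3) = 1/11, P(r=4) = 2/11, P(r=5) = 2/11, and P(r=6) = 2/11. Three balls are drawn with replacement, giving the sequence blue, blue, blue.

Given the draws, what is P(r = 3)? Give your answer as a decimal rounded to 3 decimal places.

For each hypothesis, P(data | H) works out to: P(data | r = 1) = (6/7)(6/7)(6/7) = 0.62974; P(data | r = 2) = (5/7)(5/7)(5/7) = 0.36443; P(data | r = 3) = (4/7)(4/7)(4/7) = 0.18659; P(data | r = 4) = (3/7)(3/7)(3/7) = 0.078717; P(data | r = 5) = (2/7)(2/7)(2/7) = 0.023324; P(data | r = 6) = (1/7)(1/7)(1/7) = 0.0029155.
Weighting by the prior gives 2/11 · 0.62974 = 0.1145, 2/11 · 0.36443 = 0.06626, 1/11 · 0.18659 = 0.016963, 2/11 · 0.078717 = 0.014312, 2/11 · 0.023324 = 0.0042407, 2/11 · 0.0029155 = 0.00053008; summing to 0.2168.
Therefore the posterior P(r = 3 | data) = (0.016963) / (0.2168) = 0.07824.

0.078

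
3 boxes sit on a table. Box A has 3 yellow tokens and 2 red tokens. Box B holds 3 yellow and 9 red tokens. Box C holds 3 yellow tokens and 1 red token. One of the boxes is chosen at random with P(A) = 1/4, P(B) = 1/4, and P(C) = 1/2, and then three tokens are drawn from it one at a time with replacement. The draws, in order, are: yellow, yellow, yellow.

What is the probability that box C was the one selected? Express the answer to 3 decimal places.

Compute the likelihood of the observed sequence for each case: P(data | box A) = (3/5)(3/5)(3/5) = 0.216; P(data | box B) = (3/12)(3/12)(3/12) = 0.015625; P(data | box C) = (3/4)(3/4)(3/4) = 0.42188.
Weighting by the prior gives 1/4 · 0.216 = 0.054, 1/4 · 0.015625 = 0.0039062, 1/2 · 0.42188 = 0.21094; with total 0.26884.
By Bayes' rule, P(box C | data) = (0.21094) / (0.26884) = 0.78461.

0.785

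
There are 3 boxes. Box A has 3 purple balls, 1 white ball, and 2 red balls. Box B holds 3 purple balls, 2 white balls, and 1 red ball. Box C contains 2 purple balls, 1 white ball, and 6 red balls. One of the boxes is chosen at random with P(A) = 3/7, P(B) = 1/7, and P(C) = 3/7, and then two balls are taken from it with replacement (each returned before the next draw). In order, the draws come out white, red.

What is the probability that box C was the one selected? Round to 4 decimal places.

0.5000

Under each hypothesis, the probability of the observed sequence is: P(data | box A) = (1/6)(2/6) = 1/18; P(data | box B) = (2/6)(1/6) = 1/18; P(data | box C) = (1/9)(6/9) = 2/27.
Weighting by the prior gives 3/7 · 1/18 = 1/42, 1/7 · 1/18 = 1/126, 3/7 · 2/27 = 2/63; summing to 4/63.
Hence P(box C | data) = (2/63) / (4/63) = 1/2.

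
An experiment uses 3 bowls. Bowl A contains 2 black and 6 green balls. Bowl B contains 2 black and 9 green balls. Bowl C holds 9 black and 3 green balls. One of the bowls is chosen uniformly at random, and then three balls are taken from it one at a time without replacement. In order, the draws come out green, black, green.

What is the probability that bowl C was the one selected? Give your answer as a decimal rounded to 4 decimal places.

0.1121

The likelihood of the observed sequence under each hypothesis: P(data | bowl A) = (6/8)(2/7)(5/6) = 0.17857; P(data | bowl B) = (9/11)(2/10)(8/9) = 0.14545; P(data | bowl C) = (3/12)(9/11)(2/10) = 0.040909.
The prior-weighted likelihoods are 1/3 · 0.17857 = 0.059524, 1/3 · 0.14545 = 0.048485, 1/3 · 0.040909 = 0.013636; with total 0.12165.
So P(bowl C | data) = (0.013636) / (0.12165) = 0.1121.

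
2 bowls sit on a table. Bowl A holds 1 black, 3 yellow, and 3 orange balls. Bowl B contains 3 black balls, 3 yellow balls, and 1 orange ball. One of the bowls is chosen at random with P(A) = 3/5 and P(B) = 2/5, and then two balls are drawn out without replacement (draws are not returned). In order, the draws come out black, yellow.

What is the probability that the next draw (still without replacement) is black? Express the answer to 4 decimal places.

For each hypothesis, P(data | H) works out to: P(data | bowl A) = (1/7)(3/6) = 1/14; P(data | bowl B) = (3/7)(3/6) = 3/14.
Multiplying each by its prior: 3/5 · 1/14 = 3/70, 2/5 · 3/14 = 3/35; these sum to 9/70.
Dividing through by the total gives posterior P(bowl A | data) = 1/3, P(bowl B | data) = 2/3.
So P(black next | data) = Σ P(black next | H) P(H | data) = (0)(1/3) + (2/5)(2/3) = 4/15.

0.2667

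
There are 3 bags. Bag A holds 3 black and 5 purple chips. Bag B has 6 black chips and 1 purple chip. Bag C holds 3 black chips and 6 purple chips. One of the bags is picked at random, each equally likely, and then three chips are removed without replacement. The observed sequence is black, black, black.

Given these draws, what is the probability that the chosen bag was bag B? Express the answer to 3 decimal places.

Under each hypothesis, the probability of the observed sequence is: P(data | bag A) = (3/8)(2/7)(1/6) = 1/56; P(data | bag B) = (6/7)(5/6)(4/5) = 4/7; P(data | bag C) = (3/9)(2/8)(1/7) = 1/84.
The prior-weighted likelihoods are 1/3 · 1/56 = 1/168, 1/3 · 4/7 = 4/21, 1/3 · 1/84 = 1/252; these sum to 101/504.
By Bayes' rule, P(bag B | data) = (4/21) / (101/504) = 96/101.

0.950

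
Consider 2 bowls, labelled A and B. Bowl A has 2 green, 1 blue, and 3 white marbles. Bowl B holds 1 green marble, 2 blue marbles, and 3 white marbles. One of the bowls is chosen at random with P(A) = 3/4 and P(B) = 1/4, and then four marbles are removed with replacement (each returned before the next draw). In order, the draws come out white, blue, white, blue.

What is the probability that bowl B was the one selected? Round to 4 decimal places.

Compute the likelihood of the observed sequence for each case: P(data | bowl A) = (3/6)(1/6)(3/6)(1/6) = 1/144; P(data | bowl B) = (3/6)(2/6)(3/6)(2/6) = 1/36.
The prior-weighted likelihoods are 3/4 · 1/144 = 1/192, 1/4 · 1/36 = 1/144; summing to 7/576.
So P(bowl B | data) = (1/144) / (7/576) = 4/7.

0.5714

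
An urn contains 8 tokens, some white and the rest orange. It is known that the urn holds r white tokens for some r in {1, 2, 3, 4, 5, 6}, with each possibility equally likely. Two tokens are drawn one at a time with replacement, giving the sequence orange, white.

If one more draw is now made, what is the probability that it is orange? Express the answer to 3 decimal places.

Under each hypothesis, the probability of the observed sequence is: P(data | r = 1) = (7/8)(1/8) = 7/64; P(data | r = 2) = (6/8)(2/8) = 3/16; P(data | r = 3) = (5/8)(3/8) = 15/64; P(data | r = 4) = (4/8)(4/8) = 1/4; P(data | r = 5) = (3/8)(5/8) = 15/64; P(data | r = 6) = (2/8)(6/8) = 3/16.
Multiplying each by its prior: 1/6 · 7/64 = 7/384, 1/6 · 3/16 = 1/32, 1/6 · 15/64 = 5/128, 1/6 · 1/4 = 1/24, 1/6 · 15/64 = 5/128, 1/6 · 3/16 = 1/32; with total 77/384.
Dividing through by the total gives posterior P(r = 1 | data) = 1/11, P(r = 2 | data) = 12/77, P(r = 3 | data) = 15/77, P(r = 4 | data) = 16/77, P(r = 5 | data) = 15/77, P(r = 6 | data) = 12/77.
Averaging over the posterior, P(orange next | data) = (7/8)(1/11) + (3/4)(12/77) + (5/8)(15/77) + (1/2)(16/77) + (3/8)(15/77) + (1/4)(12/77) = 47/88.

0.534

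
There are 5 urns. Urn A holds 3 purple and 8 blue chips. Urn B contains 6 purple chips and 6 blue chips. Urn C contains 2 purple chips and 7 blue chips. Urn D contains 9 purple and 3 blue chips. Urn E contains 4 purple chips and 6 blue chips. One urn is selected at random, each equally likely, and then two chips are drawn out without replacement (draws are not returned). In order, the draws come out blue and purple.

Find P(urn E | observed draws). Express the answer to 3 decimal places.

The likelihood of the observed sequence under each hypothesis: P(data | urn A) = (8/11)(3/10) = 12/55; P(data | urn B) = (6/12)(6/11) = 3/11; P(data | urn C) = (7/9)(2/8) = 7/36; P(data | urn D) = (3/12)(9/11) = 9/44; P(data | urn E) = (6/10)(4/9) = 4/15.
The prior-weighted likelihoods are 1/5 · 12/55 = 12/275, 1/5 · 3/11 = 3/55, 1/5 · 7/36 = 7/180, 1/5 · 9/44 = 9/220, 1/5 · 4/15 = 4/75; these sum to 229/990.
By Bayes' rule, P(urn E | data) = (4/75) / (229/990) = 264/1145.

0.231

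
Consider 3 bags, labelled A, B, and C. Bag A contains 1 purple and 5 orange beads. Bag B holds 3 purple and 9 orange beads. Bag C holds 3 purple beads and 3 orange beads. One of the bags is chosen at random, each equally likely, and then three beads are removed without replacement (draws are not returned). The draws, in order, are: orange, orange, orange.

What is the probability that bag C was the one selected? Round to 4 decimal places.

Compute the likelihood of the observed sequence for each case: P(data | bag A) = (5/6)(4/5)(3/4) = 1/2; P(data | bag B) = (9/12)(8/11)(7/10) = 21/55; P(data | bag C) = (3/6)(2/5)(1/4) = 1/20.
Weighting by the prior gives 1/3 · 1/2 = 1/6, 1/3 · 21/55 = 7/55, 1/3 · 1/20 = 1/60; with total 41/132.
By Bayes' rule, P(bag C | data) = (1/60) / (41/132) = 11/205.

0.0537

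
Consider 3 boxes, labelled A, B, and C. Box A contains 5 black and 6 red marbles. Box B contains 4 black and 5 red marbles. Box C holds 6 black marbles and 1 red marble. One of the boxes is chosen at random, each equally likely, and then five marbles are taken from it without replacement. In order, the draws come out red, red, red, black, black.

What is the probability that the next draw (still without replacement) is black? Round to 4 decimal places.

Under each hypothesis, the probability of the observed sequence is: P(data | box A) = (6/11)(5/10)(4/9)(5/8)(4/7) = 10/231; P(data | box B) = (5/9)(4/8)(3/7)(4/6)(3/5) = 1/21; P(data | box C) = (1/7)(0/6) = 0.
The prior-weighted likelihoods are 1/3 · 10/231 = 10/693, 1/3 · 1/21 = 1/63, 1/3 · 0 = 0; these sum to 1/33.
Normalising, the posterior is P(box A | data) = 10/21, P(box B | data) = 11/21, P(box C | data) = 0.
So P(black next | data) = Σ P(black next | H) P(H | data) = (1/2)(10/21) + (1/2)(11/21) = 1/2.

0.5000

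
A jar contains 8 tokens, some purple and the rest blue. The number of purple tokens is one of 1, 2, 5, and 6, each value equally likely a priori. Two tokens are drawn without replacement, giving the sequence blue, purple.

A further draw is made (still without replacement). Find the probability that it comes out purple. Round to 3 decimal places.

0.478

Under each hypothesis, the probability of the observed sequence is: P(data | r = 1) = (7/8)(1/7) = 1/8; P(data | r = 2) = (6/8)(2/7) = 3/14; P(data | r = 5) = (3/8)(5/7) = 15/56; P(data | r = 6) = (2/8)(6/7) = 3/14.
Weighting by the prior gives 1/4 · 1/8 = 1/32, 1/4 · 3/14 = 3/56, 1/4 · 15/56 = 15/224, 1/4 · 3/14 = 3/56; these sum to 23/112.
Normalising, the posterior is P(r = 1 | data) = 7/46, P(r = 2 | data) = 6/23, P(r = 5 | data) = 15/46, P(r = 6 | data) = 6/23.
Averaging over the posterior, P(purple next | data) = (0)(7/46) + (1/6)(6/23) + (2/3)(15/46) + (5/6)(6/23) = 11/23.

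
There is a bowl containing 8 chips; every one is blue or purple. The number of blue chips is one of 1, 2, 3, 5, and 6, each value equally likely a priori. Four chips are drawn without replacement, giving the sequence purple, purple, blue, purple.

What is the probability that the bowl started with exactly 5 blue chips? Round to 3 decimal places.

0.045

The likelihood of the observed sequence under each hypothesis: P(data | r = 1) = (7/8)(6/7)(1/6)(5/5) = 1/8; P(data | r = 2) = (6/8)(5/7)(2/6)(4/5) = 1/7; P(data | r = 3) = (5/8)(4/7)(3/6)(3/5) = 3/28; P(data | r = 5) = (3/8)(2/7)(5/6)(1/5) = 1/56; P(data | r = 6) = (2/8)(1/7)(6/6)(0/5) = 0.
The prior-weighted likelihoods are 1/5 · 1/8 = 1/40, 1/5 · 1/7 = 1/35, 1/5 · 3/28 = 3/140, 1/5 · 1/56 = 1/280, 1/5 · 0 = 0; summing to 11/140.
So P(r = 5 | data) = (1/280) / (11/140) = 1/22.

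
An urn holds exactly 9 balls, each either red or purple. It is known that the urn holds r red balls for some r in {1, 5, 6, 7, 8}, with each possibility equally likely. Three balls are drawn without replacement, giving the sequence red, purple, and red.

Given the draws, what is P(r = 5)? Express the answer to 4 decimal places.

0.2581

Compute the likelihood of the observed sequence for each case: P(data | r = 1) = (1/9)(8/8)(0/7) = 0; P(data | r = 5) = (5/9)(4/8)(4/7) = 10/63; P(data | r = 6) = (6/9)(3/8)(5/7) = 5/28; P(data | r = 7) = (7/9)(2/8)(6/7) = 1/6; P(data | r = 8) = (8/9)(1/8)(7/7) = 1/9.
Multiplying each by its prior: 1/5 · 0 = 0, 1/5 · 10/63 = 2/63, 1/5 · 5/28 = 1/28, 1/5 · 1/6 = 1/30, 1/5 · 1/9 = 1/45; with total 31/252.
Therefore the posterior P(r = 5 | data) = (2/63) / (31/252) = 8/31.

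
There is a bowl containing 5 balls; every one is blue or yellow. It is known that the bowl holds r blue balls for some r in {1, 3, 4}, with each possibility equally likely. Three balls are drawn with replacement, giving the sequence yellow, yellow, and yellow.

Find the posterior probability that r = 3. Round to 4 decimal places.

Compute the likelihood of the observed sequence for each case: P(data | r = 1) = (4/5)(4/5)(4/5) = 64/125; P(data | r = 3) = (2/5)(2/5)(2/5) = 8/125; P(data | r = 4) = (1/5)(1/5)(1/5) = 1/125.
Weighting by the prior gives 1/3 · 64/125 = 64/375, 1/3 · 8/125 = 8/375, 1/3 · 1/125 = 1/375; summing to 73/375.
So P(r = 3 | data) = (8/375) / (73/375) = 8/73.

0.1096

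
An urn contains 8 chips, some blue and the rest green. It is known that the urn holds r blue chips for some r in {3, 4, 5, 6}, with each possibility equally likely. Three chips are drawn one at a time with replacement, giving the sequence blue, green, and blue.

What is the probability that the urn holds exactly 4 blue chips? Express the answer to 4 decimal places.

0.2500

The likelihood of the observed sequence under each hypothesis: P(data | r = 3) = (3/8)(5/8)(3/8) = 0.087891; P(data | r = 4) = (4/8)(4/8)(4/8) = 0.125; P(data | r = 5) = (5/8)(3/8)(5/8) = 0.14648; P(data | r = 6) = (6/8)(2/8)(6/8) = 0.14062.
Multiplying each by its prior: 1/4 · 0.087891 = 0.021973, 1/4 · 0.125 = 0.03125, 1/4 · 0.14648 = 0.036621, 1/4 · 0.14062 = 0.035156; summing to 0.125.
Therefore the posterior P(r = 4 | data) = (0.03125) / (0.125) = 0.25.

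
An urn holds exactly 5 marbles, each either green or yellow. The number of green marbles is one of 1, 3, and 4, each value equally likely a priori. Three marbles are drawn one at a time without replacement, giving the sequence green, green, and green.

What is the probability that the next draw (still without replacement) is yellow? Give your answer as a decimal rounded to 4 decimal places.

The likelihood of the observed sequence under each hypothesis: P(data | r = 1) = (1/5)(0/4) = 0; P(data | r = 3) = (3/5)(2/4)(1/3) = 1/10; P(data | r = 4) = (4/5)(3/4)(2/3) = 2/5.
Weighting by the prior gives 1/3 · 0 = 0, 1/3 · 1/10 = 1/30, 1/3 · 2/5 = 2/15; summing to 1/6.
The posterior is then P(r = 1 | data) = 0, P(r = 3 | data) = 1/5, P(r = 4 | data) = 4/5.
The predictive probability is P(yellow next | data) = (1)(1/5) + (1/2)(4/5) = 3/5.

0.6000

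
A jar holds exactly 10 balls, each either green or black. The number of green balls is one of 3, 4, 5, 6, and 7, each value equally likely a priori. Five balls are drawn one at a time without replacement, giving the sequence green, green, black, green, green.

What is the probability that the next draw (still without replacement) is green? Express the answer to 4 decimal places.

Compute the likelihood of the observed sequence for each case: P(data | r = 3) = (3/10)(2/9)(7/8)(1/7)(0/6) = 0; P(data | r = 4) = (4/10)(3/9)(6/8)(2/7)(1/6) = 0.0047619; P(data | r = 5) = (5/10)(4/9)(5/8)(3/7)(2/6) = 0.019841; P(data | r = 6) = (6/10)(5/9)(4/8)(4/7)(3/6) = 0.047619; P(data | r = 7) = (7/10)(6/9)(3/8)(5/7)(4/6) = 0.083333.
Multiplying each by its prior: 1/5 · 0 = 0, 1/5 · 0.0047619 = 0.00095238, 1/5 · 0.019841 = 0.0039683, 1/5 · 0.047619 = 0.0095238, 1/5 · 0.083333 = 0.016667; these sum to 0.031111.
The posterior is then P(r = 3 | data) = 0, P(r = 4 | data) = 0.030612, P(r = 5 | data) = 0.12755, P(r = 6 | data) = 0.30612, P(r = 7 | data) = 0.53571.
The predictive probability is P(green next | data) = (0)(0.030612) + (1/5)(0.12755) + (2/5)(0.30612) + (3/5)(0.53571) = 0.46939.

0.4694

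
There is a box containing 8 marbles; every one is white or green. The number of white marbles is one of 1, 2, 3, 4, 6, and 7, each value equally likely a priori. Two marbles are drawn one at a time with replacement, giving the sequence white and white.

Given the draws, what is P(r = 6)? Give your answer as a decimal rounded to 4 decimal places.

0.3130

Compute the likelihood of the observed sequence for each case: P(data | r = 1) = (1/8)(1/8) = 1/64; P(data | r = 2) = (2/8)(2/8) = 1/16; P(data | r = 3) = (3/8)(3/8) = 9/64; P(data | r = 4) = (4/8)(4/8) = 1/4; P(data | r = 6) = (6/8)(6/8) = 9/16; P(data | r = 7) = (7/8)(7/8) = 49/64.
Weighting by the prior gives 1/6 · 1/64 = 1/384, 1/6 · 1/16 = 1/96, 1/6 · 9/64 = 3/128, 1/6 · 1/4 = 1/24, 1/6 · 9/16 = 3/32, 1/6 · 49/64 = 49/384; these sum to 115/384.
So P(r = 6 | data) = (3/32) / (115/384) = 36/115.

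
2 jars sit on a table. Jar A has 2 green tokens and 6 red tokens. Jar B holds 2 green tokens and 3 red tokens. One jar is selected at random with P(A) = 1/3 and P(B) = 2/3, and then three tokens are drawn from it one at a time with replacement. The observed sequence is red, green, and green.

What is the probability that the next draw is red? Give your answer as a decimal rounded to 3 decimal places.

Compute the likelihood of the observed sequence for each case: P(data | jar A) = (6/8)(2/8)(2/8) = 0.046875; P(data | jar B) = (3/5)(2/5)(2/5) = 0.096.
The prior-weighted likelihoods are 1/3 · 0.046875 = 0.015625, 2/3 · 0.096 = 0.064; summing to 0.079625.
The posterior is then P(jar A | data) = 0.19623, P(jar B | data) = 0.80377.
The predictive probability is P(red next | data) = (3/4)(0.19623) + (3/5)(0.80377) = 0.62943.

0.629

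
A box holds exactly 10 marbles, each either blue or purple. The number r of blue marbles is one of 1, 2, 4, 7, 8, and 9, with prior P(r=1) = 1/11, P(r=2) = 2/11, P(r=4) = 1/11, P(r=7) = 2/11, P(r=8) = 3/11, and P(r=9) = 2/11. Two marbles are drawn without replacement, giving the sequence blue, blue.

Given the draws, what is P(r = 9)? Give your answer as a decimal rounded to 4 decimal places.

For each hypothesis, P(data | H) works out to: P(data | r = 1) = (1/10)(0/9) = 0; P(data | r = 2) = (2/10)(1/9) = 1/45; P(data | r = 4) = (4/10)(3/9) = 2/15; P(data | r = 7) = (7/10)(6/9) = 7/15; P(data | r = 8) = (8/10)(7/9) = 28/45; P(data | r = 9) = (9/10)(8/9) = 4/5.
Weighting by the prior gives 1/11 · 0 = 0, 2/11 · 1/45 = 2/495, 1/11 · 2/15 = 2/165, 2/11 · 7/15 = 14/165, 3/11 · 28/45 = 28/165, 2/11 · 4/5 = 8/55; summing to 206/495.
By Bayes' rule, P(r = 9 | data) = (8/55) / (206/495) = 36/103.

0.3495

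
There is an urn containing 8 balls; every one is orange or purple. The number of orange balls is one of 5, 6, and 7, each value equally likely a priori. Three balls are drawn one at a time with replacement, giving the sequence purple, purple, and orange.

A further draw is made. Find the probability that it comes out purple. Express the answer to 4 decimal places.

Compute the likelihood of the observed sequence for each case: P(data | r = 5) = (3/8)(3/8)(5/8) = 0.087891; P(data | r = 6) = (2/8)(2/8)(6/8) = 0.046875; P(data | r = 7) = (1/8)(1/8)(7/8) = 0.013672.
Multiplying each by its prior: 1/3 · 0.087891 = 0.029297, 1/3 · 0.046875 = 0.015625, 1/3 · 0.013672 = 0.0045573; with total 0.049479.
Dividing through by the total gives posterior P(r = 5 | data) = 0.59211, P(r = 6 | data) = 0.31579, P(r = 7 | data) = 0.092105.
So P(purple next | data) = Σ P(purple next | H) P(H | data) = (3/8)(0.59211) + (1/4)(0.31579) + (1/8)(0.092105) = 0.3125.

0.3125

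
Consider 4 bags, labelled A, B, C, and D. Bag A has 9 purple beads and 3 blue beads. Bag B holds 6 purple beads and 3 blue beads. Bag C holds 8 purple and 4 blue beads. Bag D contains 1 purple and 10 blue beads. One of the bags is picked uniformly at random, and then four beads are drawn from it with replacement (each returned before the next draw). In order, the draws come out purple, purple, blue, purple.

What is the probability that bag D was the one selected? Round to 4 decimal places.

0.0022

The likelihood of the observed sequence under each hypothesis: P(data | bag A) = (9/12)(9/12)(3/12)(9/12) = 0.10547; P(data | bag B) = (6/9)(6/9)(3/9)(6/9) = 0.098765; P(data | bag C) = (8/12)(8/12)(4/12)(8/12) = 0.098765; P(data | bag D) = (1/11)(1/11)(10/11)(1/11) = 0.00068301.
The prior-weighted likelihoods are 1/4 · 0.10547 = 0.026367, 1/4 · 0.098765 = 0.024691, 1/4 · 0.098765 = 0.024691, 1/4 · 0.00068301 = 0.00017075; with total 0.075921.
Therefore the posterior P(bag D | data) = (0.00017075) / (0.075921) = 0.0022491.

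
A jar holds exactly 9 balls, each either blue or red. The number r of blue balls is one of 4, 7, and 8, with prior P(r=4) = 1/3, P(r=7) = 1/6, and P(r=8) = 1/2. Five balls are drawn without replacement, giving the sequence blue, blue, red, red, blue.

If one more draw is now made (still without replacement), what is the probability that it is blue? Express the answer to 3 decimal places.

The likelihood of the observed sequence under each hypothesis: P(data | r = 4) = (4/9)(3/8)(5/7)(4/6)(2/5) = 0.031746; P(data | r = 7) = (7/9)(6/8)(2/7)(1/6)(5/5) = 0.027778; P(data | r = 8) = (8/9)(7/8)(1/7)(0/6) = 0.
The prior-weighted likelihoods are 1/3 · 0.031746 = 0.010582, 1/6 · 0.027778 = 0.0046296, 1/2 · 0 = 0; summing to 0.015212.
Normalising, the posterior is P(r = 4 | data) = 0.69565, P(r = 7 | data) = 0.30435, P(r = 8 | data) = 0.
The predictive probability is P(blue next | data) = (1/4)(0.69565) + (1)(0.30435) = 0.47826.

0.478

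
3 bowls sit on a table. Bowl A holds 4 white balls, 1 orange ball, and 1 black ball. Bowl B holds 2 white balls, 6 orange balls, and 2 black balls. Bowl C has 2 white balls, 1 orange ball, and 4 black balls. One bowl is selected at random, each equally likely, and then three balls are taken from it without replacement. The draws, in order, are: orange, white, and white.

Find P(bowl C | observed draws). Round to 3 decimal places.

Under each hypothesis, the probability of the observed sequence is: P(data | bowl A) = (1/6)(4/5)(3/4) = 0.1; P(data | bowl B) = (6/10)(2/9)(1/8) = 0.016667; P(data | bowl C) = (1/7)(2/6)(1/5) = 0.0095238.
Multiplying each by its prior: 1/3 · 0.1 = 0.033333, 1/3 · 0.016667 = 0.0055556, 1/3 · 0.0095238 = 0.0031746; these sum to 0.042063.
Therefore the posterior P(bowl C | data) = (0.0031746) / (0.042063) = 0.075472.

0.075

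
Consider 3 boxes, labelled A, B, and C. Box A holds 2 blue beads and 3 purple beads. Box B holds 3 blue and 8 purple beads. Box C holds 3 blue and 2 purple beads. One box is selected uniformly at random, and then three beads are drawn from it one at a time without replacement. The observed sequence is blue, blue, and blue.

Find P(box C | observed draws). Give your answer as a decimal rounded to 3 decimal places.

0.943

For each hypothesis, P(data | H) works out to: P(data | box A) = (2/5)(1/4)(0/3) = 0; P(data | box B) = (3/11)(2/10)(1/9) = 1/165; P(data | box C) = (3/5)(2/4)(1/3) = 1/10.
Multiplying each by its prior: 1/3 · 0 = 0, 1/3 · 1/165 = 1/495, 1/3 · 1/10 = 1/30; with total 7/198.
Therefore the posterior P(box C | data) = (1/30) / (7/198) = 33/35.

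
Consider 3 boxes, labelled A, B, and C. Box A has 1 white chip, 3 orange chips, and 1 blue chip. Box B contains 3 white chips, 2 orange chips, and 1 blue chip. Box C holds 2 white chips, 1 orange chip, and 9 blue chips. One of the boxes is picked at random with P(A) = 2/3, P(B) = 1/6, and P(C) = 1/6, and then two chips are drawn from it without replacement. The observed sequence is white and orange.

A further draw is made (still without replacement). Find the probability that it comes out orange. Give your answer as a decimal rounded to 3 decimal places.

0.552

For each hypothesis, P(data | H) works out to: P(data | box A) = (1/5)(3/4) = 0.15; P(data | box B) = (3/6)(2/5) = 0.2; P(data | box C) = (2/12)(1/11) = 0.015152.
Weighting by the prior gives 2/3 · 0.15 = 0.1, 1/6 · 0.2 = 0.033333, 1/6 · 0.015152 = 0.0025253; with total 0.13586.
The posterior is then P(box A | data) = 0.73606, P(box B | data) = 0.24535, P(box C | data) = 0.018587.
Averaging over the posterior, P(orange next | data) = (2/3)(0.73606) + (1/4)(0.24535) + (0)(0.018587) = 0.55204.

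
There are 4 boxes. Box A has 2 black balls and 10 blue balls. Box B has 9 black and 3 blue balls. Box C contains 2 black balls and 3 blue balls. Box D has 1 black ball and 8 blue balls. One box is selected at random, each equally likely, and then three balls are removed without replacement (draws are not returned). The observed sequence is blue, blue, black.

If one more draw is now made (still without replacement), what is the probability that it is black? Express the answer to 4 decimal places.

0.3102

For each hypothesis, P(data | H) works out to: P(data | box A) = (10/12)(9/11)(2/10) = 0.13636; P(data | box B) = (3/12)(2/11)(9/10) = 0.040909; P(data | box C) = (3/5)(2/4)(2/3) = 0.2; P(data | box D) = (8/9)(7/8)(1/7) = 0.11111.
The prior-weighted likelihoods are 1/4 · 0.13636 = 0.034091, 1/4 · 0.040909 = 0.010227, 1/4 · 0.2 = 0.05, 1/4 · 0.11111 = 0.027778; summing to 0.1221.
The posterior is then P(box A | data) = 0.27921, P(box B | data) = 0.083764, P(box C | data) = 0.40951, P(box D | data) = 0.22751.
The predictive probability is P(black next | data) = (1/9)(0.27921) + (8/9)(0.083764) + (1/2)(0.40951) + (0)(0.22751) = 0.31024.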